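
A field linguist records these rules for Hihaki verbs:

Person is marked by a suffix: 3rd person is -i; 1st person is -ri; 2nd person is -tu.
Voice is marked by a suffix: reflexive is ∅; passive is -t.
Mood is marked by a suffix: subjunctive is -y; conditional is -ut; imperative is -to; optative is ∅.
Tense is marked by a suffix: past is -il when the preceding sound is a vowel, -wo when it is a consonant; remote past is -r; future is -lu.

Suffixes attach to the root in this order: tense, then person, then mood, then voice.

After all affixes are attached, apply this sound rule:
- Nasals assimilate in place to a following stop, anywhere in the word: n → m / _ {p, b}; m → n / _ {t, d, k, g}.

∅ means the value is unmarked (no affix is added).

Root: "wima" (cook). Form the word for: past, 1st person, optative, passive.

Attach tense past -il (after vowel 'a') → wimail.
Attach person 1st person -ri → wimailri.
mood = optative: zero marking, form stays wimailri.
Attach voice passive -t → wimailrit.
Nasal assimilation: no change.

wimailrit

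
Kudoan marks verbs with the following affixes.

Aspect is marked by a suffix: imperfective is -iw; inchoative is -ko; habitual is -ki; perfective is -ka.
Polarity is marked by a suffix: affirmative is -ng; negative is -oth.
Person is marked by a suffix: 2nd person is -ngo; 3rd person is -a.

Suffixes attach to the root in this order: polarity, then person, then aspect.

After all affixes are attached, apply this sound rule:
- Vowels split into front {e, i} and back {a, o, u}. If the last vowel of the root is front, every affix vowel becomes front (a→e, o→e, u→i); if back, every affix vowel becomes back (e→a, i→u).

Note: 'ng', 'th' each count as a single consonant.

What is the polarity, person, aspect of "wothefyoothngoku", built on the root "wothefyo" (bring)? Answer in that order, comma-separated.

Segment: wothefyo-oth-ngo-ki.
polarity: -oth → negative.
person: -ngo → 2nd person.
aspect: -ki → habitual.

negative, 2nd person, habitual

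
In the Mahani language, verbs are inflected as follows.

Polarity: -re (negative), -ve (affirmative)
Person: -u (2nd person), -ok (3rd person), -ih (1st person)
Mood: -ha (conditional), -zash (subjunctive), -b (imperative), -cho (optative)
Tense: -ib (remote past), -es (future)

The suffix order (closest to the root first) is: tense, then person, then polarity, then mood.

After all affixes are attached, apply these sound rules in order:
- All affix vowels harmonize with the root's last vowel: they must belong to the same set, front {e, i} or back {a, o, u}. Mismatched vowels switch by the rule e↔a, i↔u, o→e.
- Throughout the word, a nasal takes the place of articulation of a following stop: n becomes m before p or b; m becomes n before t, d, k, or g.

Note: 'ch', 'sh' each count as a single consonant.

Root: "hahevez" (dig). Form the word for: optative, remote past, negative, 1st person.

hahevezibihreche

Attach tense remote past -ib → hahevezib.
Attach person 1st person -ih → hahevezibih.
Attach polarity negative -re → hahevezibihre.
Attach mood optative -cho → hahevezibihrecho.
Apply vowel harmony: hahevezibihrecho → hahevezibihreche.
Nasal assimilation: no change.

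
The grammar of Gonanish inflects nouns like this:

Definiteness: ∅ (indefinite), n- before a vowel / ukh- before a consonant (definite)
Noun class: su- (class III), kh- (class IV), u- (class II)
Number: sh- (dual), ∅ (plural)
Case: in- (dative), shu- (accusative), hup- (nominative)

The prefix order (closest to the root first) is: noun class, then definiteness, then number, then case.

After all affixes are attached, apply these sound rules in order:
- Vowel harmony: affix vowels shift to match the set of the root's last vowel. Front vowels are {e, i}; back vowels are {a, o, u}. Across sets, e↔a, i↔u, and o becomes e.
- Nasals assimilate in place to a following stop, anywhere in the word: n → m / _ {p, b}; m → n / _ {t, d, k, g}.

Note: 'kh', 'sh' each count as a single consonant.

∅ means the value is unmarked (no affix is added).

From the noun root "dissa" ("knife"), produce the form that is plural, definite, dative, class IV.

unukhkhdissa

Attach noun class class IV kh- → khdissa.
Attach definiteness definite ukh- (before consonant 'kh') → ukhkhdissa.
number = plural: zero marking, form stays ukhkhdissa.
Attach case dative in- → inukhkhdissa.
Apply vowel harmony: inukhkhdissa → unukhkhdissa.
Nasal assimilation: no change.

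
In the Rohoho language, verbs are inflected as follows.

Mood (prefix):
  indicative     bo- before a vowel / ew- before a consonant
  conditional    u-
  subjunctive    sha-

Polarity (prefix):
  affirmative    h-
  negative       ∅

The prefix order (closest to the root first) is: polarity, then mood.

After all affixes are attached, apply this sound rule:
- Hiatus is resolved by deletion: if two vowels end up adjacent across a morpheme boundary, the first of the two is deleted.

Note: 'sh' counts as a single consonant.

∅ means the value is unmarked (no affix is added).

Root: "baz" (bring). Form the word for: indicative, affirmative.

Attach polarity affirmative h- → hbaz.
Attach mood indicative ew- (before consonant 'h') → ewhbaz.
Vowel deletion: no change.

ewhbaz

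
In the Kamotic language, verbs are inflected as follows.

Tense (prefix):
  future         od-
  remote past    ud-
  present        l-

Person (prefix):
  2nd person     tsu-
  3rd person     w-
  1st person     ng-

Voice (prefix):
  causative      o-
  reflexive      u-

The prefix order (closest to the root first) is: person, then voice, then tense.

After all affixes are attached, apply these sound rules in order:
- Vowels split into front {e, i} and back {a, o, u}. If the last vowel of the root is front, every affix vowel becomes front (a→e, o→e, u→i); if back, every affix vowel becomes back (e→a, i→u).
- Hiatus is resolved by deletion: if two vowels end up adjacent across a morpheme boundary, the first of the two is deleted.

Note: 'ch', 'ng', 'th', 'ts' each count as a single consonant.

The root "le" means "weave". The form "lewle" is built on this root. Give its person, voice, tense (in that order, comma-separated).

Segment: l-o-w-le.
person: w- → 3rd person.
voice: o- → causative.
tense: l- → present.

3rd person, causative, present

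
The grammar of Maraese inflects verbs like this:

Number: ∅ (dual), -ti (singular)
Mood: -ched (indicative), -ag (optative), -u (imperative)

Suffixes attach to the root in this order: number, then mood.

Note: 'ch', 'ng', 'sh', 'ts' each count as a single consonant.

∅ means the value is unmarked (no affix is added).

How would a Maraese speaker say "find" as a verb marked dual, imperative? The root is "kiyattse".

kiyattseu

number = dual: zero marking, form stays kiyattse.
Attach mood imperative -u → kiyattseu.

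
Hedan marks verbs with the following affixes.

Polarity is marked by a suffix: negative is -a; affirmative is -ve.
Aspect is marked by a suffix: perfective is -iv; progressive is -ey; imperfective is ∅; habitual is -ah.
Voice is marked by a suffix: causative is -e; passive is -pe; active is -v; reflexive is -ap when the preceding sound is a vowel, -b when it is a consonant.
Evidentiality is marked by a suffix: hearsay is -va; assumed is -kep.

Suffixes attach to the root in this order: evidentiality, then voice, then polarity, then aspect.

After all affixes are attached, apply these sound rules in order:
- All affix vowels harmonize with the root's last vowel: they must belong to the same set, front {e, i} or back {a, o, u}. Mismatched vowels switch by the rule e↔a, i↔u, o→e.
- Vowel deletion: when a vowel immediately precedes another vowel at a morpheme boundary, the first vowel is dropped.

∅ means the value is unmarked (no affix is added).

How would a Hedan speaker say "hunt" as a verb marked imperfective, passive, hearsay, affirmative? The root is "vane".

vanevepeve

Attach evidentiality hearsay -va → vaneva.
Attach voice passive -pe → vanevape.
Attach polarity affirmative -ve → vanevapeve.
aspect = imperfective: zero marking, form stays vanevapeve.
Apply vowel harmony: vanevapeve → vanevepeve.
Vowel deletion: no change.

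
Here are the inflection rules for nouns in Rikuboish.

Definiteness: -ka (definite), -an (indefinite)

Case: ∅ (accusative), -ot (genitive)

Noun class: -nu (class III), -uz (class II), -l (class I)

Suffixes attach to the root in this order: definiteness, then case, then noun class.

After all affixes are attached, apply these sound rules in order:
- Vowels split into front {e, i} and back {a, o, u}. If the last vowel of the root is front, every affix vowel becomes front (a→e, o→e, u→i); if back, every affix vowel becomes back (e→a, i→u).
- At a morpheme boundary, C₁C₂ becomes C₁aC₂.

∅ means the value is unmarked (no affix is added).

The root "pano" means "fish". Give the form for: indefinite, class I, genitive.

panoanotal

Attach definiteness indefinite -an → panoan.
Attach case genitive -ot → panoanot.
Attach noun class class I -l → panoanotl.
Vowel harmony: no change.
Apply epenthesis: panoanotl → panoanotal.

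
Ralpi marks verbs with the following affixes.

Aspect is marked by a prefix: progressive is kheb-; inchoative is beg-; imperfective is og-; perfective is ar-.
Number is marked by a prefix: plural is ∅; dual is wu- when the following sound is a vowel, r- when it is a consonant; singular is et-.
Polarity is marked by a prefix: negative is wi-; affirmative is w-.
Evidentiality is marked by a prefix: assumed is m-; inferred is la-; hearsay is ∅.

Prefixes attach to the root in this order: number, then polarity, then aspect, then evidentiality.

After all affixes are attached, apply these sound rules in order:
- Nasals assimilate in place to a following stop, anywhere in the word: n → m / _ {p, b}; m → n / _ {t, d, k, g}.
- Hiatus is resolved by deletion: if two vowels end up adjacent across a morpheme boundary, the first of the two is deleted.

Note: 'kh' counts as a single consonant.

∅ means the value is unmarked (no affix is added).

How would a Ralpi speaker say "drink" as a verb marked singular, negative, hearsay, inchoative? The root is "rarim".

begwetrarim

Attach number singular et- → etrarim.
Attach polarity negative wi- → wietrarim.
Attach aspect inchoative beg- → begwietrarim.
evidentiality = hearsay: zero marking, form stays begwietrarim.
Nasal assimilation: no change.
Apply vowel deletion: begwietrarim → begwetrarim.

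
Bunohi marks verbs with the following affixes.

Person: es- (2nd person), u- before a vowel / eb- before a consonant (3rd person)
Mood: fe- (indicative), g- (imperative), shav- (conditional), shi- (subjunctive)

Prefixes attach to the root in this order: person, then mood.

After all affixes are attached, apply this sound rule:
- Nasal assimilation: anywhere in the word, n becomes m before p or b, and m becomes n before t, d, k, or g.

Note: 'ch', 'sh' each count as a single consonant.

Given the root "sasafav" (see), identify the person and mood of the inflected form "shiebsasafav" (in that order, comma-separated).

Segment: shi-eb-sasafav.
person: u/eb- → 3rd person.
mood: shi- → subjunctive.

3rd person, subjunctive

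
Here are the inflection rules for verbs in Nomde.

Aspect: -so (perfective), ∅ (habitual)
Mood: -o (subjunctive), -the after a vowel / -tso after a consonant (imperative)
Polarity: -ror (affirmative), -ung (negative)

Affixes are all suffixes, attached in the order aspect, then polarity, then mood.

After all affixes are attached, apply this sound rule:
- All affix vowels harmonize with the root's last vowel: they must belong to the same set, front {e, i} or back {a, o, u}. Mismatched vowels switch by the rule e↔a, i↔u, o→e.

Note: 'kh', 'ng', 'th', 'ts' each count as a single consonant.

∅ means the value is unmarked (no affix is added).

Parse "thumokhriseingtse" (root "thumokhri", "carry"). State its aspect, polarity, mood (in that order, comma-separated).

perfective, negative, imperative

Segment: thumokhri-so-ung-tso.
aspect: -so → perfective.
polarity: -ung → negative.
mood: -the/tso → imperative.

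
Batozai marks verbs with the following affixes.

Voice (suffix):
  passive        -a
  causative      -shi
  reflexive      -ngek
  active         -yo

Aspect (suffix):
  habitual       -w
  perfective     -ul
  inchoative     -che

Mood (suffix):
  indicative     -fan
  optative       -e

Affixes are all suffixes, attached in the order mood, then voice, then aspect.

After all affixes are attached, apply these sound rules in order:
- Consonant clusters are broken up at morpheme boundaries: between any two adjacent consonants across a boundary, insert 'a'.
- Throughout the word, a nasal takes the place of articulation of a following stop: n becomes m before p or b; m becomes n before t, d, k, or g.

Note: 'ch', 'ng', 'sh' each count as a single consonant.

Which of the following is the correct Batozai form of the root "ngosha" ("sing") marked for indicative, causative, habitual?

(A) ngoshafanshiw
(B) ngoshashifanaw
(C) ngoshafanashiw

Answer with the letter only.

Attach mood indicative -fan → ngoshafan.
Attach voice causative -shi → ngoshafanshi.
Attach aspect habitual -w → ngoshafanshiw.
Apply epenthesis: ngoshafanshiw → ngoshafanashiw.
Nasal assimilation: no change.
So the correct form is ngoshafanashiw, option (C).
(B) ngoshashifanaw is wrong: it has the affixes in the wrong order.
(A) ngoshafanshiw is wrong: it fails to apply the sound rule(s).

C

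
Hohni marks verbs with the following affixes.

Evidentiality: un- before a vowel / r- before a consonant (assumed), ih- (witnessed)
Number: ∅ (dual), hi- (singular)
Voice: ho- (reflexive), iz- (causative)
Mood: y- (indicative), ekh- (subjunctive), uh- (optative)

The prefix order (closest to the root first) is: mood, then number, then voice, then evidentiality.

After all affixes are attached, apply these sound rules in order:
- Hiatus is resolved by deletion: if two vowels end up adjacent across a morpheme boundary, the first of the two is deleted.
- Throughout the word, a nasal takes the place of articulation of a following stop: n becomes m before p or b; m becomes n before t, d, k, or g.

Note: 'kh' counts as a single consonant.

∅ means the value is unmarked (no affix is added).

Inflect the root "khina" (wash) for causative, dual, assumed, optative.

unizuhkhina

Attach mood optative uh- → uhkhina.
number = dual: zero marking, form stays uhkhina.
Attach voice causative iz- → izuhkhina.
Attach evidentiality assumed un- (before vowel 'i') → unizuhkhina.
Vowel deletion: no change.
Nasal assimilation: no change.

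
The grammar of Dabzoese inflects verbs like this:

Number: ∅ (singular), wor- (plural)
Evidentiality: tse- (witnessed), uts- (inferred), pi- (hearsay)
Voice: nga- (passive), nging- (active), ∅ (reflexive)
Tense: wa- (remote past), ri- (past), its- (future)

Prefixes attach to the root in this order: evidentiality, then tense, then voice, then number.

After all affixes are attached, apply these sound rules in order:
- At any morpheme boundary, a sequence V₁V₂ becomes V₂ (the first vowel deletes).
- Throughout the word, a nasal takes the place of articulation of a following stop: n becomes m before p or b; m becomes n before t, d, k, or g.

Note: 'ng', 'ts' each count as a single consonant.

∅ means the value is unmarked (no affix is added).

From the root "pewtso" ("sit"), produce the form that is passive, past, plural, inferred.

worngarutspewtso

Attach evidentiality inferred uts- → utspewtso.
Attach tense past ri- → riutspewtso.
Attach voice passive nga- → ngariutspewtso.
Attach number plural wor- → worngariutspewtso.
Apply vowel deletion: worngariutspewtso → worngarutspewtso.
Nasal assimilation: no change.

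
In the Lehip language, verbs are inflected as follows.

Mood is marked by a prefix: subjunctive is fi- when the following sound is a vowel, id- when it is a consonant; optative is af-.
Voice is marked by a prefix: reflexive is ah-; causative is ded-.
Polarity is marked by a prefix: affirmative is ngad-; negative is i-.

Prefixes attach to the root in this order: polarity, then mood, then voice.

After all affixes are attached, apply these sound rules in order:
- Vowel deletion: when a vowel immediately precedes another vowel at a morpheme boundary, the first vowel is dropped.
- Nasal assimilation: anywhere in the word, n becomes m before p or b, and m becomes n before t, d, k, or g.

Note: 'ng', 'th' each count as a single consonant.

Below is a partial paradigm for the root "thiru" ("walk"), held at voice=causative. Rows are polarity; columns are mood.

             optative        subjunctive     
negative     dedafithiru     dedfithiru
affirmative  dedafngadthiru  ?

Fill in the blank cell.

dedidngadthiru

Attach polarity affirmative ngad- → ngadthiru.
Attach mood subjunctive id- (before consonant 'ng') → idngadthiru.
Attach voice causative ded- → dedidngadthiru.
Vowel deletion: no change.
Nasal assimilation: no change.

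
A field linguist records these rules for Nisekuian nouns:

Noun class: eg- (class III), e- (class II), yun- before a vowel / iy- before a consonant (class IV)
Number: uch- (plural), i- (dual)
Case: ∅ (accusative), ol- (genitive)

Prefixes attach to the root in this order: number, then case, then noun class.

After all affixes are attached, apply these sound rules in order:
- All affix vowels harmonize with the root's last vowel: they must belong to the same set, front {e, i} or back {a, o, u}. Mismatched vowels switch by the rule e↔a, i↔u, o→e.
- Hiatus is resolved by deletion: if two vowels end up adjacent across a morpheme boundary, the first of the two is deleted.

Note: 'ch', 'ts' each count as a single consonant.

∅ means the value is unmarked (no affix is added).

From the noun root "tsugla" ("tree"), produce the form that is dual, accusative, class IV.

Attach number dual i- → itsugla.
case = accusative: zero marking, form stays itsugla.
Attach noun class class IV yun- (before vowel 'i') → yunitsugla.
Apply vowel harmony: yunitsugla → yunutsugla.
Vowel deletion: no change.

yunutsugla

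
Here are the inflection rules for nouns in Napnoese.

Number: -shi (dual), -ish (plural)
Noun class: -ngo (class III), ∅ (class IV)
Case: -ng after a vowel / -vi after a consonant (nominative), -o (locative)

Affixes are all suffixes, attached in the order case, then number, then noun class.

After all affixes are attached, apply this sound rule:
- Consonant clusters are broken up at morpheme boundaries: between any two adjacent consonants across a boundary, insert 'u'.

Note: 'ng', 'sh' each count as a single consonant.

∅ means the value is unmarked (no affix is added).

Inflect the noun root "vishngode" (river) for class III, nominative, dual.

Attach case nominative -ng (after vowel 'e') → vishngodeng.
Attach number dual -shi → vishngodengshi.
Attach noun class class III -ngo → vishngodengshingo.
Apply epenthesis: vishngodengshingo → vishngodengushingo.

vishngodengushingo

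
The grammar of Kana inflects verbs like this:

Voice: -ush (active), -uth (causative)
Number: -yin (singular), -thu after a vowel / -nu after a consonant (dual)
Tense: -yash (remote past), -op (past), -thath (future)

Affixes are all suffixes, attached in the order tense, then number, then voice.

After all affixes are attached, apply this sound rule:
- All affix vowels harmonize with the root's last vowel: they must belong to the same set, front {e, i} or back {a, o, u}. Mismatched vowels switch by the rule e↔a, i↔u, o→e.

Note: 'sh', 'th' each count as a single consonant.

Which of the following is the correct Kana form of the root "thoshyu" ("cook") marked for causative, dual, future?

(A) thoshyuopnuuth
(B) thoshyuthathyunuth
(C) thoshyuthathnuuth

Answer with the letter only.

C

Attach tense future -thath → thoshyuthath.
Attach number dual -nu (after consonant 'th') → thoshyuthathnu.
Attach voice causative -uth → thoshyuthathnuuth.
Vowel harmony: no change.
So the correct form is thoshyuthathnuuth, option (C).
(A) thoshyuopnuuth is wrong: it uses past instead of future for tense.
(B) thoshyuthathyunuth is wrong: it uses singular instead of dual for number.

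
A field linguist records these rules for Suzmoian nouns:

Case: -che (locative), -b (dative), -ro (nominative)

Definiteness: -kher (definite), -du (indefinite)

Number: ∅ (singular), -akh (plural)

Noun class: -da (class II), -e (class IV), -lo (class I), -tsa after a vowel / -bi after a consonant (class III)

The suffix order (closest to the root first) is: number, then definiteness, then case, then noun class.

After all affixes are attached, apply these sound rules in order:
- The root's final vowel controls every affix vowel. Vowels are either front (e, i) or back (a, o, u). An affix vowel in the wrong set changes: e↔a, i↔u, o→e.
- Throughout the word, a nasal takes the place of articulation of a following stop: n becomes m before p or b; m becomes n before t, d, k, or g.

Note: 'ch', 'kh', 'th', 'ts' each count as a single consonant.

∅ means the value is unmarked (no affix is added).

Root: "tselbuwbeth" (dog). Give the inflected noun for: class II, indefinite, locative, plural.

Attach number plural -akh → tselbuwbethakh.
Attach definiteness indefinite -du → tselbuwbethakhdu.
Attach case locative -che → tselbuwbethakhduche.
Attach noun class class II -da → tselbuwbethakhducheda.
Apply vowel harmony: tselbuwbethakhducheda → tselbuwbethekhdichede.
Nasal assimilation: no change.

tselbuwbethekhdichede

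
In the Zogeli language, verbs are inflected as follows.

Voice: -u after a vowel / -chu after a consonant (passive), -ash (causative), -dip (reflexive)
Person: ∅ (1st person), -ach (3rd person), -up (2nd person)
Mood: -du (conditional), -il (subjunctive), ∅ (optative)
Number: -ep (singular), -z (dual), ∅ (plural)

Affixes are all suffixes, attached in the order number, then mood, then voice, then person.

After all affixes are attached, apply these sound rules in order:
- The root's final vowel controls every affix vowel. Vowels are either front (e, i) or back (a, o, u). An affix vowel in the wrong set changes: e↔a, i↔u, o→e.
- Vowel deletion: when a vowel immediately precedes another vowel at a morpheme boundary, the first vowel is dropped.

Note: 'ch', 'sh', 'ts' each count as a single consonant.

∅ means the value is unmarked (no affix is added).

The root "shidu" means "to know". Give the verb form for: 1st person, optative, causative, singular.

shidapash

Attach number singular -ep → shiduep.
mood = optative: zero marking, form stays shiduep.
Attach voice causative -ash → shiduepash.
person = 1st person: zero marking, form stays shiduepash.
Apply vowel harmony: shiduepash → shiduapash.
Apply vowel deletion: shiduapash → shidapash.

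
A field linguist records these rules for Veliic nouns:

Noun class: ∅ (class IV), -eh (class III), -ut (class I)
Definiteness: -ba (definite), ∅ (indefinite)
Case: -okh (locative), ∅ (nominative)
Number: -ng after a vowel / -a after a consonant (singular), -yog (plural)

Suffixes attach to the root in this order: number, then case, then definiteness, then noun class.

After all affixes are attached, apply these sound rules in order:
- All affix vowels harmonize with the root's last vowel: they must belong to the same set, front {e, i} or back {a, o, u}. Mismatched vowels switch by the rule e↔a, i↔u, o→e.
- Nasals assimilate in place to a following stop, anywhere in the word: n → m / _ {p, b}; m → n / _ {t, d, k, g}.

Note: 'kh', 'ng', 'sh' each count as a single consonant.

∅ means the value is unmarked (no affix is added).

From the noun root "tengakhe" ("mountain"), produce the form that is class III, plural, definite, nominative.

Attach number plural -yog → tengakheyog.
case = nominative: zero marking, form stays tengakheyog.
Attach definiteness definite -ba → tengakheyogba.
Attach noun class class III -eh → tengakheyogbaeh.
Apply vowel harmony: tengakheyogbaeh → tengakheyegbeeh.
Nasal assimilation: no change.

tengakheyegbeeh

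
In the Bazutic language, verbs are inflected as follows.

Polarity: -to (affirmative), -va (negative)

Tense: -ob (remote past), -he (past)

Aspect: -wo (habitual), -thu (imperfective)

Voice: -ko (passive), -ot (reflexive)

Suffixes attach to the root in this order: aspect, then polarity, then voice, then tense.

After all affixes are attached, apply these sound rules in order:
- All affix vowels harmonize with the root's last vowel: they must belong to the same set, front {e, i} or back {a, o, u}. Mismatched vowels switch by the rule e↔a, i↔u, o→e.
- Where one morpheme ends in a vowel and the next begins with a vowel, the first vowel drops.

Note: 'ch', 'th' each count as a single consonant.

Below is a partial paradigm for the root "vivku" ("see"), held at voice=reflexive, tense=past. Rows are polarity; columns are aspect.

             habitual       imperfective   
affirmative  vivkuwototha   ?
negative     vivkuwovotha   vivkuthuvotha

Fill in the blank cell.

vivkuthutotha

Attach aspect imperfective -thu → vivkuthu.
Attach polarity affirmative -to → vivkuthuto.
Attach voice reflexive -ot → vivkuthutoot.
Attach tense past -he → vivkuthutoothe.
Apply vowel harmony: vivkuthutoothe → vivkuthutootha.
Apply vowel deletion: vivkuthutootha → vivkuthutotha.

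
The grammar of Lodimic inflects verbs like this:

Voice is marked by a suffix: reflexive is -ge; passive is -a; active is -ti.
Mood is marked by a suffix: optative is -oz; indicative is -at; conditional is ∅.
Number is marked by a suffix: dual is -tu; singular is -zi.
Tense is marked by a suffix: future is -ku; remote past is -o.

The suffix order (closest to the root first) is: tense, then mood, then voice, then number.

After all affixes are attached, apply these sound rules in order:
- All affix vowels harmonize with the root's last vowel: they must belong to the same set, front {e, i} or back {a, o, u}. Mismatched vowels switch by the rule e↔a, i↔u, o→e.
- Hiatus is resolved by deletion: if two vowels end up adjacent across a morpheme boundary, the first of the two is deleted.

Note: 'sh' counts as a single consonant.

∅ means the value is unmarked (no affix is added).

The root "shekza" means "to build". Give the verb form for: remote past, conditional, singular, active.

Attach tense remote past -o → shekzao.
mood = conditional: zero marking, form stays shekzao.
Attach voice active -ti → shekzaoti.
Attach number singular -zi → shekzaotizi.
Apply vowel harmony: shekzaotizi → shekzaotuzu.
Apply vowel deletion: shekzaotuzu → shekzotuzu.

shekzotuzu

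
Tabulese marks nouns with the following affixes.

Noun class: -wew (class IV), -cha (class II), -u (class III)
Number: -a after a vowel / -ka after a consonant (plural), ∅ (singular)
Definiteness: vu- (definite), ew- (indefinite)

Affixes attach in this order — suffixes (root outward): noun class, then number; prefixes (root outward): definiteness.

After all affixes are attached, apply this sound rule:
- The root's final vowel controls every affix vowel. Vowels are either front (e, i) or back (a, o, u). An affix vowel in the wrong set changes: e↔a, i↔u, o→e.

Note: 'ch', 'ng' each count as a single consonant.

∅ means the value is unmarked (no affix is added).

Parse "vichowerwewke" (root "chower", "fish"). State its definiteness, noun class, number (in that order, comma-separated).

Segment: vu-chower-wew-ka.
definiteness: vu- → definite.
noun class: -wew → class IV.
number: -a/ka → plural.

definite, class IV, plural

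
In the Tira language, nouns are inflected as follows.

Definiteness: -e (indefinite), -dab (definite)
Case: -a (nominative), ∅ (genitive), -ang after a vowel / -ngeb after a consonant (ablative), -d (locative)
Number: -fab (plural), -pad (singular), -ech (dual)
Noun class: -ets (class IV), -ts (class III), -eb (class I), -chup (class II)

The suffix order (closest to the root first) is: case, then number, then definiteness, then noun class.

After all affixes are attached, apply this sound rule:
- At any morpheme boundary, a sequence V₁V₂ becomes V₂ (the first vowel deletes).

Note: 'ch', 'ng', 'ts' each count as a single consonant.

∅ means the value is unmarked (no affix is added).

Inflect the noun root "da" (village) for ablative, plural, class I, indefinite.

dangfabeb

Attach case ablative -ang (after vowel 'a') → daang.
Attach number plural -fab → daangfab.
Attach definiteness indefinite -e → daangfabe.
Attach noun class class I -eb → daangfabeeb.
Apply vowel deletion: daangfabeeb → dangfabeb.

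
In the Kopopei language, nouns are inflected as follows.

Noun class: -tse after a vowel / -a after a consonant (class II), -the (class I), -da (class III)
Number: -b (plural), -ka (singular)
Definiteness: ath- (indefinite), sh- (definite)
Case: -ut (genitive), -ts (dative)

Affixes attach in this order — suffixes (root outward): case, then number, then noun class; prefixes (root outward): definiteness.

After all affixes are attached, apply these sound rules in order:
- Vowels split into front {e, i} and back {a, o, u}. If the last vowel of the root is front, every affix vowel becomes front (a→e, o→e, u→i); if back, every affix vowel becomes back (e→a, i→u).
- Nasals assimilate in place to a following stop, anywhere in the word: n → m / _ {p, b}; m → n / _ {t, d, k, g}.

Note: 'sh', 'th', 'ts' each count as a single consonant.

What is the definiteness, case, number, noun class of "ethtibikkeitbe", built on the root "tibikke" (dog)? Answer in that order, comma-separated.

Segment: ath-tibikke-ut-b-a.
definiteness: ath- → indefinite.
case: -ut → genitive.
number: -b → plural.
noun class: -tse/a → class II.

indefinite, genitive, plural, class II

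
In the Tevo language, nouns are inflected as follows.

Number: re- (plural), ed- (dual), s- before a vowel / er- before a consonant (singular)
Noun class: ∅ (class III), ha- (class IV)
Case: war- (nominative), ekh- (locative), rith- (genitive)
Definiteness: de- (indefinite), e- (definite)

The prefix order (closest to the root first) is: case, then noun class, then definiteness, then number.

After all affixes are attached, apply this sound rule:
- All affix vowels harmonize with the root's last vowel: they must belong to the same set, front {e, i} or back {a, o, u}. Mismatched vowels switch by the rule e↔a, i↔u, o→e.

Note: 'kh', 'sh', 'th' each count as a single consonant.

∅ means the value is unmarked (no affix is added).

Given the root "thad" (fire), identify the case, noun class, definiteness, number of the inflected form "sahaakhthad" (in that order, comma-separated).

locative, class IV, definite, singular

Segment: s-e-ha-ekh-thad.
case: ekh- → locative.
noun class: ha- → class IV.
definiteness: e- → definite.
number: s/er- → singular.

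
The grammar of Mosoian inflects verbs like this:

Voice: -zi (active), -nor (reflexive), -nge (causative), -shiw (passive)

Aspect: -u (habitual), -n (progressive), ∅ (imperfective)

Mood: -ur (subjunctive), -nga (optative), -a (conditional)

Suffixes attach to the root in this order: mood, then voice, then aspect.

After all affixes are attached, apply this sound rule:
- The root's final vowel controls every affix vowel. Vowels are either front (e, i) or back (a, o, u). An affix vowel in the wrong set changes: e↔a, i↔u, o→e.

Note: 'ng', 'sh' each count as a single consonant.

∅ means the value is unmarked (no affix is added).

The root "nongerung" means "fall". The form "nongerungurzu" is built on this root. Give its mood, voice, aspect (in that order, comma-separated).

subjunctive, active, imperfective

Segment: nongerung-ur-zi.
mood: -ur → subjunctive.
voice: -zi → active.
aspect: ∅ → imperfective.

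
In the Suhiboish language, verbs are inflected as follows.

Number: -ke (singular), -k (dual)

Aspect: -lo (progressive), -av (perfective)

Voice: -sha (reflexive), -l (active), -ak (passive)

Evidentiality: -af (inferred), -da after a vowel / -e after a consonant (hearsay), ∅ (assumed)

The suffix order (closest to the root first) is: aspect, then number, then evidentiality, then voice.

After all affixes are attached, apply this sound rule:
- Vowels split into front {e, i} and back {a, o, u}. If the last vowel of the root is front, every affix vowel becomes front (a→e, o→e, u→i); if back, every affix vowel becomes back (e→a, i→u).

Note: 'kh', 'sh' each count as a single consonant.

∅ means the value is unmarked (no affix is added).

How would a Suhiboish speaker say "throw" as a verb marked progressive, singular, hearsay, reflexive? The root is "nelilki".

Attach aspect progressive -lo → nelilkilo.
Attach number singular -ke → nelilkiloke.
Attach evidentiality hearsay -da (after vowel 'e') → nelilkilokeda.
Attach voice reflexive -sha → nelilkilokedasha.
Apply vowel harmony: nelilkilokedasha → nelilkilekedeshe.

nelilkilekedeshe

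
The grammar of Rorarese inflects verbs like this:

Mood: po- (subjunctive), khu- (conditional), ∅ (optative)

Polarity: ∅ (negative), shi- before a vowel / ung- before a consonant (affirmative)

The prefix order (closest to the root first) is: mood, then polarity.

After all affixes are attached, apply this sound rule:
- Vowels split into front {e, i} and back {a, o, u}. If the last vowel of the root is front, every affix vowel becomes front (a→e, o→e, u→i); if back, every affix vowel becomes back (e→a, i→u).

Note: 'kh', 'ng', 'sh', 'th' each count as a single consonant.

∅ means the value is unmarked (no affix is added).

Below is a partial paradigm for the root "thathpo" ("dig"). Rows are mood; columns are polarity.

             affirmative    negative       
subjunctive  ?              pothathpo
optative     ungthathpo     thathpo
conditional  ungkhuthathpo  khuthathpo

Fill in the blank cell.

Attach mood subjunctive po- → pothathpo.
Attach polarity affirmative ung- (before consonant 'p') → ungpothathpo.
Vowel harmony: no change.

ungpothathpo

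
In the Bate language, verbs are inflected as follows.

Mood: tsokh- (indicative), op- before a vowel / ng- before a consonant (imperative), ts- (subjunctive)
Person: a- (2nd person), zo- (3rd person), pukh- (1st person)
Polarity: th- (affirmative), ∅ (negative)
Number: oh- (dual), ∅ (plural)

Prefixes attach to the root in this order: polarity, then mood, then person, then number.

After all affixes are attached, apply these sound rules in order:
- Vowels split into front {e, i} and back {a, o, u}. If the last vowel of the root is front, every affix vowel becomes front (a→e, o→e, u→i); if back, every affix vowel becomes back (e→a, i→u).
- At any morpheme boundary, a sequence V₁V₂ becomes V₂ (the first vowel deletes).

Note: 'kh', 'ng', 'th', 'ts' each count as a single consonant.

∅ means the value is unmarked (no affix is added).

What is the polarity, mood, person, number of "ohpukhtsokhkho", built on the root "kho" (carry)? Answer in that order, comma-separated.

negative, indicative, 1st person, dual

Segment: oh-pukh-tsokh-kho.
polarity: ∅ → negative.
mood: tsokh- → indicative.
person: pukh- → 1st person.
number: oh- → dual.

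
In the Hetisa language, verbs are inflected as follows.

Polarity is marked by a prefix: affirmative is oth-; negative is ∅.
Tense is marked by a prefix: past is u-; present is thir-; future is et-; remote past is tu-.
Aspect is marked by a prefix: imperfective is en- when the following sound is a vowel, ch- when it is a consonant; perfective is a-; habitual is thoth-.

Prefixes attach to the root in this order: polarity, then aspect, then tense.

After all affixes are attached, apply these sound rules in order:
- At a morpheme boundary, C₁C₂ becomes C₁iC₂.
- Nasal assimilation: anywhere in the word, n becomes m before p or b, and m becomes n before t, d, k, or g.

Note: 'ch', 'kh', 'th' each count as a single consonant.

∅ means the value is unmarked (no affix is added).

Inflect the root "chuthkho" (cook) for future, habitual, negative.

polarity = negative: zero marking, form stays chuthkho.
Attach aspect habitual thoth- → thothchuthkho.
Attach tense future et- → etthothchuthkho.
Apply epenthesis: etthothchuthkho → etithothichuthkho.
Nasal assimilation: no change.

etithothichuthkho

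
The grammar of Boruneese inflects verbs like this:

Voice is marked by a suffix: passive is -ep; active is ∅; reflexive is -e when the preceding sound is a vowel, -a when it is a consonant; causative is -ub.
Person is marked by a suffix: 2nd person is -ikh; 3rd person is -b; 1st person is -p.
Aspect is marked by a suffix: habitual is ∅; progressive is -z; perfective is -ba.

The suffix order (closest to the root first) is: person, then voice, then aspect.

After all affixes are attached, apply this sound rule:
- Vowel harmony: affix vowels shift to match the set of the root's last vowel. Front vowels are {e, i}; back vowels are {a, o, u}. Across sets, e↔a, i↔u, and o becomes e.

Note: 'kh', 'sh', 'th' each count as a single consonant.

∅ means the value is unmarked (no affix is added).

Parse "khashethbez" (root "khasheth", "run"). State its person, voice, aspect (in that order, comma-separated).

3rd person, reflexive, progressive

Segment: khasheth-b-a-z.
person: -b → 3rd person.
voice: -e/a → reflexive.
aspect: -z → progressive.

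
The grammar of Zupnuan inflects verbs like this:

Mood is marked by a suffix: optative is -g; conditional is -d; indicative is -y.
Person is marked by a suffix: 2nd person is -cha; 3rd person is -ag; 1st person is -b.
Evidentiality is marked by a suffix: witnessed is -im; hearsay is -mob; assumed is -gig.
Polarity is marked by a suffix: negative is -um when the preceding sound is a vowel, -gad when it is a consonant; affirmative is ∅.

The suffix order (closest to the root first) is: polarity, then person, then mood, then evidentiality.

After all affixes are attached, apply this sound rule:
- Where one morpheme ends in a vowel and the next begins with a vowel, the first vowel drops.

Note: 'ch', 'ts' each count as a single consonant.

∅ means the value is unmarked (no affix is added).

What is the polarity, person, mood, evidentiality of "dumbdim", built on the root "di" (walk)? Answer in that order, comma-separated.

negative, 1st person, conditional, witnessed

Segment: di-um-b-d-im.
polarity: -um/gad → negative.
person: -b → 1st person.
mood: -d → conditional.
evidentiality: -im → witnessed.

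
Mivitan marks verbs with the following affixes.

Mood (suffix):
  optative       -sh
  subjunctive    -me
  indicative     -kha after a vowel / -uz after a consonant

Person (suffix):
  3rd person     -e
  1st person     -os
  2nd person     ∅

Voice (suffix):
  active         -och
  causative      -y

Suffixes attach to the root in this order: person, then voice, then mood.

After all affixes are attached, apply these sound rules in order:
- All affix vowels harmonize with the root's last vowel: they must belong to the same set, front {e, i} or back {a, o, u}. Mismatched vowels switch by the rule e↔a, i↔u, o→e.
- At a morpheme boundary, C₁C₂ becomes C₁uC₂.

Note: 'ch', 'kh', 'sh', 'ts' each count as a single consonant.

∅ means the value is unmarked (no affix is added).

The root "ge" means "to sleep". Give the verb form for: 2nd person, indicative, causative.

person = 2nd person: zero marking, form stays ge.
Attach voice causative -y → gey.
Attach mood indicative -uz (after consonant 'y') → geyuz.
Apply vowel harmony: geyuz → geyiz.
Epenthesis: no change.

geyiz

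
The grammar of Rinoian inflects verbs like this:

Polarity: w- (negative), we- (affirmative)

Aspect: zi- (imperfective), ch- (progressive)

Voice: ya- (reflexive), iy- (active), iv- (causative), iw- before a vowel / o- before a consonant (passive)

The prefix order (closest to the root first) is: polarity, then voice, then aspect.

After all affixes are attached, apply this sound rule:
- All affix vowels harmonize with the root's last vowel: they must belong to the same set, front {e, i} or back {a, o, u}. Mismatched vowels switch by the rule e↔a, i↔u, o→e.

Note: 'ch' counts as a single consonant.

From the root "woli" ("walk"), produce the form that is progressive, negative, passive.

Attach polarity negative w- → wwoli.
Attach voice passive o- (before consonant 'w') → owwoli.
Attach aspect progressive ch- → chowwoli.
Apply vowel harmony: chowwoli → chewwoli.

chewwoli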